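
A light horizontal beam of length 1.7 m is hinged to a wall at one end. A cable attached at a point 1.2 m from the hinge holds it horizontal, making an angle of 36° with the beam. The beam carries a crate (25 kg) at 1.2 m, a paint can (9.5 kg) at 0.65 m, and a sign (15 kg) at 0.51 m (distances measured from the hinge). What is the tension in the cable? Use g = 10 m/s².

T ≈ 621 N

Taking torques about the hinge:
Crate: 25 × 10 = 250 N down at 1.2 m → arm 1.2 m, τ = 250 × 1.2 = 300 N·m clockwise.
Paint can: 9.5 × 10 = 95 N down at 0.65 m → arm 0.65 m, τ = 95 × 0.65 = 61.75 N·m clockwise.
Sign: 15 × 10 = 150 N down at 0.51 m → arm 0.51 m, τ = 150 × 0.51 = 76.5 N·m clockwise.
Total clockwise load moment = 438.2 N·m.
The cable tension T acts at 1.2 m; only its component perpendicular to the beam, T sinθ, produces torque. sin 36° = 0.5878.
Balancing moments: T × 1.2 × 0.5878 = 438.2, giving T = 438.2 / 0.7054 = 621 N.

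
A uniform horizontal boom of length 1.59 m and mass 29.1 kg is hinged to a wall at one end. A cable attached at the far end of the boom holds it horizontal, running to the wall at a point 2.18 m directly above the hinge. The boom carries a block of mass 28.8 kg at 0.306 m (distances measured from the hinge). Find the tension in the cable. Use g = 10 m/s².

T ≈ 249 N

Taking torques about the hinge:
Beam weight: 29.1 × 10 = 291 N down at 0.795 m → arm 0.795 m, τ = 291 × 0.795 = 231.3 N·m clockwise.
Block: 28.8 × 10 = 288 N down at 0.306 m → arm 0.306 m, τ = 288 × 0.306 = 88.13 N·m clockwise.
Total clockwise load moment = 319.4 N·m.
The cable tension T acts at 1.59 m; only its component perpendicular to the boom, T sinθ, produces torque. sinθ = h/√(h²+d²) = 2.18/√(2.18²+1.59²) = 0.8079.
Balancing moments: T × 1.59 × 0.8079 = 319.4, giving T = 319.4 / 1.285 = 249 N.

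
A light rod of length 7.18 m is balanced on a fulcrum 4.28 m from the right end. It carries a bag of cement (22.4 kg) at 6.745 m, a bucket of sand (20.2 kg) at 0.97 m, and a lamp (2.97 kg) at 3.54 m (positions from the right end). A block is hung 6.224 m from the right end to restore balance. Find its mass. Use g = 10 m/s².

Choose the fulcrum (at 4.28 m from the right end) as the axis so the support reaction has zero arm there.
Bag of cement: 22.4 × 10 = 224 N down at 6.745 m → arm 2.465 m, τ = 224 × 2.465 = 552.2 N·m counterclockwise.
Bucket of sand: 20.2 × 10 = 202 N down at 0.97 m → arm 3.31 m, τ = 202 × 3.31 = 668.6 N·m clockwise.
Lamp: 2.97 × 10 = 29.7 N down at 3.54 m → arm 0.74 m, τ = 29.7 × 0.74 = 21.98 N·m clockwise.
Net moment of known loads = 138.4 N·m clockwise.
An unknown mass m at 6.224 m has arm 1.944 m; its moment is m·g·1.944 counterclockwise.
Στ = 0 ⇒ m × 10 × 1.944 = 138.4 ⇒ m = 138.4 / (10 × 1.944) = 7.12 kg.

m ≈ 7.12 kg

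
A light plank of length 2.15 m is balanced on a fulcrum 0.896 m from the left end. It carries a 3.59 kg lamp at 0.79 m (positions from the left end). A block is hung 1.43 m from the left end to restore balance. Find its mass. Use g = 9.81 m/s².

Choose the fulcrum (at 0.896 m from the left end) as the axis so the support reaction has zero arm there.
Lamp: 3.59 × 9.81 = 35.22 N down at 0.79 m → arm 0.106 m, τ = 35.22 × 0.106 = 3.733 N·m counterclockwise.
Net moment of known loads = 3.733 N·m counterclockwise.
An unknown mass m at 1.43 m has arm 0.534 m; its moment is m·g·0.534 clockwise.
Στ = 0 ⇒ m × 9.81 × 0.534 = 3.733 ⇒ m = 3.733 / (9.81 × 0.534) = 0.713 kg.

m ≈ 0.713 kg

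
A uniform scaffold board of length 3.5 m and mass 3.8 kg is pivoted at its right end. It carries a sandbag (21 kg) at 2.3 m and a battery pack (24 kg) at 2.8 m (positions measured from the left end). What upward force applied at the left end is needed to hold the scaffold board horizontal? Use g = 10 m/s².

F ≈ 139 N

Sum moments about the right end (the unknown pivot reaction has zero arm there).
Beam weight: 3.8 × 10 = 38 N down at 1.75 m → arm 1.75 m, τ = 38 × 1.75 = 66.5 N·m counterclockwise.
Sandbag: 21 × 10 = 210 N down at 2.3 m → arm 1.2 m, τ = 210 × 1.2 = 252 N·m counterclockwise.
Battery pack: 24 × 10 = 240 N down at 2.8 m → arm 0.7 m, τ = 240 × 0.7 = 168 N·m counterclockwise.
Net moment of the loads = 486.5 N·m counterclockwise.
The upward force F acts at the left end, arm 3.5 m, giving F × 3.5 clockwise.
Balancing moments: F × 3.5 = 486.5, giving F = 486.5 / 3.5 = 139 N.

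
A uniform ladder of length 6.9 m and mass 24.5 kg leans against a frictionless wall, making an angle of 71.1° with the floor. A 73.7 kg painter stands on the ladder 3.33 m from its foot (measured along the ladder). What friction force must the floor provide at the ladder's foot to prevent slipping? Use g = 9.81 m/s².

f ≈ 161 N

Choose the foot of the ladder as the axis so the floor normal and friction both act there and drop out.
Ladder weight 24.5×9.81 = 240.3 N acts at 3.45 m along the ladder; its horizontal arm is 3.45·cos71.1° = 1.118 m → τ = 268.7 N·m clockwise.
Painter: 73.7×9.81 = 723 N at 3.33 m → arm 1.079 m → τ = 780.1 N·m clockwise.
Wall normal N acts horizontally at the top; its moment arm is the height L sinθ = 6.9·sin71.1° = 6.528 m, counterclockwise.
Στ = 0 ⇒ N × 6.528 = 1049 ⇒ N = 161 N.
ΣFx = 0: friction at the foot balances the wall's push, so f = N_wall = 161 N.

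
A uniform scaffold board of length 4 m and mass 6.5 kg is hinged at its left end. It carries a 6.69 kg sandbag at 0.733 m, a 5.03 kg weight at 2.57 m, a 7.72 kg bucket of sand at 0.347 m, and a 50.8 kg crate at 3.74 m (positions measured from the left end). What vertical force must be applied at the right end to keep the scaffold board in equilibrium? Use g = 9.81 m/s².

Take moments about the left end.
Beam weight: 6.5 × 9.81 = 63.77 N down at 2 m → arm 2 m, τ = 63.77 × 2 = 127.5 N·m clockwise.
Sandbag: 6.69 × 9.81 = 65.63 N down at 0.733 m → arm 0.733 m, τ = 65.63 × 0.733 = 48.11 N·m clockwise.
Weight: 5.03 × 9.81 = 49.34 N down at 2.57 m → arm 2.57 m, τ = 49.34 × 2.57 = 126.8 N·m clockwise.
Bucket of sand: 7.72 × 9.81 = 75.73 N down at 0.347 m → arm 0.347 m, τ = 75.73 × 0.347 = 26.28 N·m clockwise.
Crate: 50.8 × 9.81 = 498.3 N down at 3.74 m → arm 3.74 m, τ = 498.3 × 3.74 = 1864 N·m clockwise.
Net moment of the loads = 2193 N·m clockwise.
The upward force F acts at the right end, arm 4 m, giving F × 4 counterclockwise.
Setting net torque to zero: F × 4 = 2193 → F = 2193 / 4 = 548 N.

F ≈ 548 N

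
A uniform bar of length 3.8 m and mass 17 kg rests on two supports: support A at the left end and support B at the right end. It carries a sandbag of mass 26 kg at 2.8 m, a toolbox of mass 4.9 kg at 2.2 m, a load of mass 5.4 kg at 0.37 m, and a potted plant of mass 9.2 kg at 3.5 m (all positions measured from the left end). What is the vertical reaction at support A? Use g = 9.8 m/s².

R_A ≈ 225 N

Taking torques about support B:
Beam weight: 17 × 9.8 = 166.6 N down at 1.9 m → arm 1.9 m, τ = 166.6 × 1.9 = 316.5 N·m counterclockwise.
Sandbag: 26 × 9.8 = 254.8 N down at 2.8 m → arm 1 m, τ = 254.8 × 1 = 254.8 N·m counterclockwise.
Toolbox: 4.9 × 9.8 = 48.02 N down at 2.2 m → arm 1.6 m, τ = 48.02 × 1.6 = 76.83 N·m counterclockwise.
Load: 5.4 × 9.8 = 52.92 N down at 0.37 m → arm 3.43 m, τ = 52.92 × 3.43 = 181.5 N·m counterclockwise.
Potted plant: 9.2 × 9.8 = 90.16 N down at 3.5 m → arm 0.3 m, τ = 90.16 × 0.3 = 27.05 N·m counterclockwise.
Net load moment about support B = 856.7 N·m counterclockwise.
Reaction R at support A is upward at 0 m, arm 3.8 m → moment R × 3.8 clockwise.
Setting net torque to zero: R × 3.8 = 856.7 → R = 225 N.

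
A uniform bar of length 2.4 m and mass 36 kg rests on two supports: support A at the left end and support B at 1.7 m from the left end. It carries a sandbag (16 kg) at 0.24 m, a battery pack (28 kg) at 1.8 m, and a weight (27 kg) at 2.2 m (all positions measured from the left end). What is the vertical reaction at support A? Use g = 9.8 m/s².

R_A ≈ 144 N

Choose support B as the axis so its reaction then has zero moment arm.
Beam weight: 36 × 9.8 = 352.8 N down at 1.2 m → arm 0.5 m, τ = 352.8 × 0.5 = 176.4 N·m counterclockwise.
Sandbag: 16 × 9.8 = 156.8 N down at 0.24 m → arm 1.46 m, τ = 156.8 × 1.46 = 228.9 N·m counterclockwise.
Battery pack: 28 × 9.8 = 274.4 N down at 1.8 m → arm 0.1 m, τ = 274.4 × 0.1 = 27.44 N·m clockwise.
Weight: 27 × 9.8 = 264.6 N down at 2.2 m → arm 0.5 m, τ = 264.6 × 0.5 = 132.3 N·m clockwise.
Net load moment about support B = 245.6 N·m counterclockwise.
Reaction R at support A is upward at 0 m, arm 1.7 m → moment R × 1.7 clockwise.
Setting net torque to zero: R × 1.7 = 245.6 → R = 144 N.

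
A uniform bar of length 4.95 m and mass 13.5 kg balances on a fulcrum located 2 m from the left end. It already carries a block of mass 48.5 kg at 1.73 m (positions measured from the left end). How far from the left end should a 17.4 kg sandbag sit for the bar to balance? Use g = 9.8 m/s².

Choose the fulcrum (at 2 m from the left end) as the axis so the support reaction has zero arm there.
Beam weight: 13.5 × 9.8 = 132.3 N down at 2.475 m → arm 0.475 m, τ = 132.3 × 0.475 = 62.84 N·m clockwise.
Block: 48.5 × 9.8 = 475.3 N down at 1.73 m → arm 0.27 m, τ = 475.3 × 0.27 = 128.3 N·m counterclockwise.
Net moment of existing loads = 65.46 N·m counterclockwise.
The sandbag weighs 17.4 × 9.8 = 170.5 N and must supply an equal clockwise moment, so its lever arm about the fulcrum is 65.46 / 170.5 = 0.384 m.
That puts it at 2 + 0.384 = 2.38 m from the left end.

x ≈ 2.38 m from the left end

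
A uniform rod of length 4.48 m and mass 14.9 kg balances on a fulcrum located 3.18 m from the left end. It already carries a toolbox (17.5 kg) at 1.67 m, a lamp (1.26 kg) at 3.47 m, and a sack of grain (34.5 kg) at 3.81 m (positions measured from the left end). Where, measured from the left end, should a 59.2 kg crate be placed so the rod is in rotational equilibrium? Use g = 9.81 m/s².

x ≈ 3.49 m from the left end

Choose the fulcrum (at 3.18 m from the left end) as the axis so the support reaction has zero arm there.
Beam weight: 14.9 × 9.81 = 146.2 N down at 2.24 m → arm 0.94 m, τ = 146.2 × 0.94 = 137.4 N·m counterclockwise.
Toolbox: 17.5 × 9.81 = 171.7 N down at 1.67 m → arm 1.51 m, τ = 171.7 × 1.51 = 259.3 N·m counterclockwise.
Lamp: 1.26 × 9.81 = 12.36 N down at 3.47 m → arm 0.29 m, τ = 12.36 × 0.29 = 3.584 N·m clockwise.
Sack of grain: 34.5 × 9.81 = 338.4 N down at 3.81 m → arm 0.63 m, τ = 338.4 × 0.63 = 213.2 N·m clockwise.
Net moment of existing loads = 179.9 N·m counterclockwise.
The crate weighs 59.2 × 9.81 = 580.8 N and must supply an equal clockwise moment, so its lever arm about the fulcrum is 179.9 / 580.8 = 0.31 m.
That puts it at 3.18 + 0.31 = 3.49 m from the left end.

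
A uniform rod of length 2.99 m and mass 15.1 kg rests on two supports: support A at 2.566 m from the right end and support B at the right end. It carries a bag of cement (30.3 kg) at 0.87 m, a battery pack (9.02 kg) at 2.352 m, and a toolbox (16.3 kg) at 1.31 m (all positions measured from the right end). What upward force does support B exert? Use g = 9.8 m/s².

Take moments about support A.
Beam weight: 15.1 × 9.8 = 148 N down at 1.495 m → arm 1.071 m, τ = 148 × 1.071 = 158.5 N·m clockwise.
Bag of cement: 30.3 × 9.8 = 296.9 N down at 0.87 m → arm 1.696 m, τ = 296.9 × 1.696 = 503.5 N·m clockwise.
Battery pack: 9.02 × 9.8 = 88.4 N down at 2.352 m → arm 0.214 m, τ = 88.4 × 0.214 = 18.92 N·m clockwise.
Toolbox: 16.3 × 9.8 = 159.7 N down at 1.31 m → arm 1.256 m, τ = 159.7 × 1.256 = 200.6 N·m clockwise.
Net load moment about support A = 881.5 N·m clockwise.
Reaction R at support B is upward at 0 m, arm 2.566 m → moment R × 2.566 counterclockwise.
Στ = 0 ⇒ R × 2.566 = 881.5 ⇒ R = 344 N.

R_B ≈ 344 N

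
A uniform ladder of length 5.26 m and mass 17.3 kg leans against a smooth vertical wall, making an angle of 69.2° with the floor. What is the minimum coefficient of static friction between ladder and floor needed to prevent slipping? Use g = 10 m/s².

Taking torques about the foot of the ladder:
Ladder weight 17.3×10 = 173 N acts at 2.63 m along the ladder; its horizontal arm is 2.63·cos69.2° = 0.9339 m → τ = 161.6 N·m clockwise.
Wall normal N acts horizontally at the top; its moment arm is the height L sinθ = 5.26·sin69.2° = 4.917 m, counterclockwise.
Στ = 0 ⇒ N × 4.917 = 161.6 ⇒ N = 32.87 N.
ΣFx = 0 ⇒ f = N_wall = 32.87 N. ΣFy = 0 ⇒ N_floor = 173 N.
μ_min = f / N_floor = 32.87 / 173 = 0.19.

μ_min ≈ 0.19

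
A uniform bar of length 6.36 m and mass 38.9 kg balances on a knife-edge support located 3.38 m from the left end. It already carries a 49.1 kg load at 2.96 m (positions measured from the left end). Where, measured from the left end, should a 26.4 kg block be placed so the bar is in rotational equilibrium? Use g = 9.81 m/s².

Choose the knife-edge support (at 3.38 m from the left end) as the axis so the support reaction has zero arm there.
Beam weight: 38.9 × 9.81 = 381.6 N down at 3.18 m → arm 0.2 m, τ = 381.6 × 0.2 = 76.32 N·m counterclockwise.
Load: 49.1 × 9.81 = 481.7 N down at 2.96 m → arm 0.42 m, τ = 481.7 × 0.42 = 202.3 N·m counterclockwise.
Net moment of existing loads = 278.6 N·m counterclockwise.
The block weighs 26.4 × 9.81 = 259 N and must supply an equal clockwise moment, so its lever arm about the knife-edge support is 278.6 / 259 = 1.08 m.
That puts it at 3.38 + 1.08 = 4.46 m from the left end.

x ≈ 4.46 m from the left end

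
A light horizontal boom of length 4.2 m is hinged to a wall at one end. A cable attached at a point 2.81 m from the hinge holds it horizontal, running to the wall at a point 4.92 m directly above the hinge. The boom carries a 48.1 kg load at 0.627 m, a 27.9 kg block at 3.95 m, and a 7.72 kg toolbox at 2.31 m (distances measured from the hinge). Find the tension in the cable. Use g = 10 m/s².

About the hinge:
Load: 48.1 × 10 = 481 N down at 0.627 m → arm 0.627 m, τ = 481 × 0.627 = 301.6 N·m clockwise.
Block: 27.9 × 10 = 279 N down at 3.95 m → arm 3.95 m, τ = 279 × 3.95 = 1102 N·m clockwise.
Toolbox: 7.72 × 10 = 77.2 N down at 2.31 m → arm 2.31 m, τ = 77.2 × 2.31 = 178.3 N·m clockwise.
Total clockwise load moment = 1582 N·m.
The cable tension T acts at 2.81 m; only its component perpendicular to the boom, T sinθ, produces torque. sinθ = h/√(h²+d²) = 4.92/√(4.92²+2.81²) = 0.8684.
Στ = 0 ⇒ T × 2.81 × 0.8684 = 1582 ⇒ T = 1582 / 2.44 = 648 N.

T ≈ 648 N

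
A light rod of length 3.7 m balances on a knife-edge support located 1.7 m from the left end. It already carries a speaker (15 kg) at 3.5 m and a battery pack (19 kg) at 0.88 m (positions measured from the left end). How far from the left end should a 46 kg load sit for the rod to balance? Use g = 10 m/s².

Taking torques about the knife-edge support (at 1.7 m from the left end):
Speaker: 15 × 10 = 150 N down at 3.5 m → arm 1.8 m, τ = 150 × 1.8 = 270 N·m clockwise.
Battery pack: 19 × 10 = 190 N down at 0.88 m → arm 0.82 m, τ = 190 × 0.82 = 155.8 N·m counterclockwise.
Net moment of existing loads = 114.2 N·m clockwise.
The load weighs 46 × 10 = 460 N and must supply an equal counterclockwise moment, so its lever arm about the knife-edge support is 114.2 / 460 = 0.248 m.
That puts it at 1.7 − 0.248 = 1.45 m from the left end.

x ≈ 1.45 m from the left end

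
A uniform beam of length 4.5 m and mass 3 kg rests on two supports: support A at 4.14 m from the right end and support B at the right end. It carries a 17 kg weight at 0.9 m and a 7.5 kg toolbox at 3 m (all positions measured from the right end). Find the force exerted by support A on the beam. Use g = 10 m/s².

R_A ≈ 108 N

Take moments about support B.
Beam weight: 3 × 10 = 30 N down at 2.25 m → arm 2.25 m, τ = 30 × 2.25 = 67.5 N·m counterclockwise.
Weight: 17 × 10 = 170 N down at 0.9 m → arm 0.9 m, τ = 170 × 0.9 = 153 N·m counterclockwise.
Toolbox: 7.5 × 10 = 75 N down at 3 m → arm 3 m, τ = 75 × 3 = 225 N·m counterclockwise.
Net load moment about support B = 445.5 N·m counterclockwise.
Reaction R at support A is upward at 4.14 m, arm 4.14 m → moment R × 4.14 clockwise.
Balancing moments: R × 4.14 = 445.5, giving R = 108 N.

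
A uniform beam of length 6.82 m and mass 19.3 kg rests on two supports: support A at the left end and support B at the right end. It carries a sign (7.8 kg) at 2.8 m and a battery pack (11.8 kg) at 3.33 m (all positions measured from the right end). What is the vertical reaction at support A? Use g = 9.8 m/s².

About support B:
Beam weight: 19.3 × 9.8 = 189.1 N down at 3.41 m → arm 3.41 m, τ = 189.1 × 3.41 = 644.8 N·m counterclockwise.
Sign: 7.8 × 9.8 = 76.44 N down at 2.8 m → arm 2.8 m, τ = 76.44 × 2.8 = 214 N·m counterclockwise.
Battery pack: 11.8 × 9.8 = 115.6 N down at 3.33 m → arm 3.33 m, τ = 115.6 × 3.33 = 384.9 N·m counterclockwise.
Net load moment about support B = 1244 N·m counterclockwise.
Reaction R at support A is upward at 6.82 m, arm 6.82 m → moment R × 6.82 clockwise.
For rotational equilibrium, R × 6.82 = 1244, so R = 182 N.

R_A ≈ 182 N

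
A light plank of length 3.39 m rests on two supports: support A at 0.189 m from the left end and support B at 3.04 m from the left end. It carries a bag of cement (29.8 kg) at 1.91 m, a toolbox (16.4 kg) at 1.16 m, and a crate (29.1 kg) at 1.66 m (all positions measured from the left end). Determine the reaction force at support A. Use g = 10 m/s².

R_A ≈ 367 N

Choose support B as the axis so its reaction then has zero moment arm.
Bag of cement: 29.8 × 10 = 298 N down at 1.91 m → arm 1.13 m, τ = 298 × 1.13 = 336.7 N·m counterclockwise.
Toolbox: 16.4 × 10 = 164 N down at 1.16 m → arm 1.88 m, τ = 164 × 1.88 = 308.3 N·m counterclockwise.
Crate: 29.1 × 10 = 291 N down at 1.66 m → arm 1.38 m, τ = 291 × 1.38 = 401.6 N·m counterclockwise.
Net load moment about support B = 1047 N·m counterclockwise.
Reaction R at support A is upward at 0.189 m, arm 2.851 m → moment R × 2.851 clockwise.
Balancing moments: R × 2.851 = 1047, giving R = 367 N.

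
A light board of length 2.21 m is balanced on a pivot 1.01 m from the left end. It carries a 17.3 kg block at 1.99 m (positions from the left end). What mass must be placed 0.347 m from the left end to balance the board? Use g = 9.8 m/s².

m ≈ 25.6 kg

Choose the pivot (at 1.01 m from the left end) as the axis so the support reaction has zero arm there.
Block: 17.3 × 9.8 = 169.5 N down at 1.99 m → arm 0.98 m, τ = 169.5 × 0.98 = 166.1 N·m clockwise.
Net moment of known loads = 166.1 N·m clockwise.
An unknown mass m at 0.347 m has arm 0.663 m; its moment is m·g·0.663 counterclockwise.
For rotational equilibrium, m × 9.8 × 0.663 = 166.1, so m = 166.1 / (9.8 × 0.663) = 25.6 kg.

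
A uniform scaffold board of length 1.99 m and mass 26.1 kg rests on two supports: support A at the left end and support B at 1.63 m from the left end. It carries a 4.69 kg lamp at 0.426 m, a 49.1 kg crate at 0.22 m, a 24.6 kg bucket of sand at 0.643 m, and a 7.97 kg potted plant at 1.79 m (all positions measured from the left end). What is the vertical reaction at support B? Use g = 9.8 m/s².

Sum moments about support A (its reaction then has zero moment arm).
Beam weight: 26.1 × 9.8 = 255.8 N down at 0.995 m → arm 0.995 m, τ = 255.8 × 0.995 = 254.5 N·m clockwise.
Lamp: 4.69 × 9.8 = 45.96 N down at 0.426 m → arm 0.426 m, τ = 45.96 × 0.426 = 19.58 N·m clockwise.
Crate: 49.1 × 9.8 = 481.2 N down at 0.22 m → arm 0.22 m, τ = 481.2 × 0.22 = 105.9 N·m clockwise.
Bucket of sand: 24.6 × 9.8 = 241.1 N down at 0.643 m → arm 0.643 m, τ = 241.1 × 0.643 = 155 N·m clockwise.
Potted plant: 7.97 × 9.8 = 78.11 N down at 1.79 m → arm 1.79 m, τ = 78.11 × 1.79 = 139.8 N·m clockwise.
Net load moment about support A = 674.8 N·m clockwise.
Reaction R at support B is upward at 1.63 m, arm 1.63 m → moment R × 1.63 counterclockwise.
Στ = 0 ⇒ R × 1.63 = 674.8 ⇒ R = 414 N.

R_B ≈ 414 N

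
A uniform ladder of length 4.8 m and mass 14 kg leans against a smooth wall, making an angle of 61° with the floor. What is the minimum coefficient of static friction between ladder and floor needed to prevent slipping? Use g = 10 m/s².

About the foot of the ladder:
Ladder weight 14×10 = 140 N acts at 2.4 m along the ladder; its horizontal arm is 2.4·cos61° = 1.164 m → τ = 163 N·m clockwise.
Wall normal N acts horizontally at the top; its moment arm is the height L sinθ = 4.8·sin61° = 4.198 m, counterclockwise.
Στ = 0 ⇒ N × 4.198 = 163 ⇒ N = 38.83 N.
ΣFx = 0 ⇒ f = N_wall = 38.83 N. ΣFy = 0 ⇒ N_floor = 140 N.
μ_min = f / N_floor = 38.83 / 140 = 0.277.

μ_min ≈ 0.277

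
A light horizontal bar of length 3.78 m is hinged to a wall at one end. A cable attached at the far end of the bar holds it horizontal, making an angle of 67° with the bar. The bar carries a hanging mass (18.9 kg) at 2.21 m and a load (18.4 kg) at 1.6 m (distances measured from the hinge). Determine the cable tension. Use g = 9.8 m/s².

Choose the hinge as the axis so the unknown hinge reaction has zero arm there.
Hanging mass: 18.9 × 9.8 = 185.2 N down at 2.21 m → arm 2.21 m, τ = 185.2 × 2.21 = 409.3 N·m clockwise.
Load: 18.4 × 9.8 = 180.3 N down at 1.6 m → arm 1.6 m, τ = 180.3 × 1.6 = 288.5 N·m clockwise.
Total clockwise load moment = 697.8 N·m.
The cable tension T acts at 3.78 m; only its component perpendicular to the bar, T sinθ, produces torque. sin 67° = 0.9205.
Στ = 0 ⇒ T × 3.78 × 0.9205 = 697.8 ⇒ T = 697.8 / 3.479 = 201 N.

T ≈ 201 N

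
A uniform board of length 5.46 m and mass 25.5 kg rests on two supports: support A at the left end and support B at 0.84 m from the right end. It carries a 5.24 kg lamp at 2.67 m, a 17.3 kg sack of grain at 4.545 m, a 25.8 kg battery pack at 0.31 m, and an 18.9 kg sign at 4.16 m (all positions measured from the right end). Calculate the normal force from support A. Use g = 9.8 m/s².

R_A ≈ 363 N

Take moments about support B.
Beam weight: 25.5 × 9.8 = 249.9 N down at 2.73 m → arm 1.89 m, τ = 249.9 × 1.89 = 472.3 N·m counterclockwise.
Lamp: 5.24 × 9.8 = 51.35 N down at 2.67 m → arm 1.83 m, τ = 51.35 × 1.83 = 93.97 N·m counterclockwise.
Sack of grain: 17.3 × 9.8 = 169.5 N down at 4.545 m → arm 3.705 m, τ = 169.5 × 3.705 = 628 N·m counterclockwise.
Battery pack: 25.8 × 9.8 = 252.8 N down at 0.31 m → arm 0.53 m, τ = 252.8 × 0.53 = 134 N·m clockwise.
Sign: 18.9 × 9.8 = 185.2 N down at 4.16 m → arm 3.32 m, τ = 185.2 × 3.32 = 614.9 N·m counterclockwise.
Net load moment about support B = 1675 N·m counterclockwise.
Reaction R at support A is upward at 5.46 m, arm 4.62 m → moment R × 4.62 clockwise.
Στ = 0 ⇒ R × 4.62 = 1675 ⇒ R = 363 N.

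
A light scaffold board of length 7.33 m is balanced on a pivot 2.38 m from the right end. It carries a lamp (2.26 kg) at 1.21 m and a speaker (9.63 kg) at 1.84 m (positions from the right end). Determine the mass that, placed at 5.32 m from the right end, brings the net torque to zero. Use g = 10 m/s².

m ≈ 2.67 kg

Taking torques about the pivot (at 2.38 m from the right end):
Lamp: 2.26 × 10 = 22.6 N down at 1.21 m → arm 1.17 m, τ = 22.6 × 1.17 = 26.44 N·m clockwise.
Speaker: 9.63 × 10 = 96.3 N down at 1.84 m → arm 0.54 m, τ = 96.3 × 0.54 = 52 N·m clockwise.
Net moment of known loads = 78.44 N·m clockwise.
An unknown mass m at 5.32 m has arm 2.94 m; its moment is m·g·2.94 counterclockwise.
Setting net torque to zero: m × 10 × 2.94 = 78.44 → m = 78.44 / (10 × 2.94) = 2.67 kg.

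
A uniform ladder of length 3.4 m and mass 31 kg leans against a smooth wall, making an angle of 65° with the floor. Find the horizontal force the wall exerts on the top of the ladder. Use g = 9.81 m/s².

Taking torques about the foot of the ladder:
Ladder weight 31×9.81 = 304.1 N acts at 1.7 m along the ladder; its horizontal arm is 1.7·cos65° = 0.7185 m → τ = 218.5 N·m clockwise.
Wall normal N acts horizontally at the top; its moment arm is the height L sinθ = 3.4·sin65° = 3.081 m, counterclockwise.
For rotational equilibrium, N × 3.081 = 218.5, so N = 70.9 N.

N_wall ≈ 70.9 N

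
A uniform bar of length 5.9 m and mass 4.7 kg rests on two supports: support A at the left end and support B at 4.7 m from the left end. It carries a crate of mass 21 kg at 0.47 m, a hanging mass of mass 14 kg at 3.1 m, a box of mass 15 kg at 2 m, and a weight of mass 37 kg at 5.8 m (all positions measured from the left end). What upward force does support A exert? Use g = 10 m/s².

Sum moments about support B (its reaction then has zero moment arm).
Beam weight: 4.7 × 10 = 47 N down at 2.95 m → arm 1.75 m, τ = 47 × 1.75 = 82.25 N·m counterclockwise.
Crate: 21 × 10 = 210 N down at 0.47 m → arm 4.23 m, τ = 210 × 4.23 = 888.3 N·m counterclockwise.
Hanging mass: 14 × 10 = 140 N down at 3.1 m → arm 1.6 m, τ = 140 × 1.6 = 224 N·m counterclockwise.
Box: 15 × 10 = 150 N down at 2 m → arm 2.7 m, τ = 150 × 2.7 = 405 N·m counterclockwise.
Weight: 37 × 10 = 370 N down at 5.8 m → arm 1.1 m, τ = 370 × 1.1 = 407 N·m clockwise.
Net load moment about support B = 1193 N·m counterclockwise.
Reaction R at support A is upward at 0 m, arm 4.7 m → moment R × 4.7 clockwise.
Setting net torque to zero: R × 4.7 = 1193 → R = 254 N.

R_A ≈ 254 N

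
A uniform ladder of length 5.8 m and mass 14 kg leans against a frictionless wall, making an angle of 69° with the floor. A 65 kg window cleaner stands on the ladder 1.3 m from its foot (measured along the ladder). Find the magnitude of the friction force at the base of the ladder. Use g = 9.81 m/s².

Taking torques about the foot of the ladder:
Ladder weight 14×9.81 = 137.3 N acts at 2.9 m along the ladder; its horizontal arm is 2.9·cos69° = 1.039 m → τ = 142.7 N·m clockwise.
Window cleaner: 65×9.81 = 637.6 N at 1.3 m → arm 0.4659 m → τ = 297.1 N·m clockwise.
Wall normal N acts horizontally at the top; its moment arm is the height L sinθ = 5.8·sin69° = 5.415 m, counterclockwise.
For rotational equilibrium, N × 5.415 = 439.8, so N = 81.2 N.
ΣFx = 0: friction at the foot balances the wall's push, so f = N_wall = 81.2 N.

f ≈ 81.2 N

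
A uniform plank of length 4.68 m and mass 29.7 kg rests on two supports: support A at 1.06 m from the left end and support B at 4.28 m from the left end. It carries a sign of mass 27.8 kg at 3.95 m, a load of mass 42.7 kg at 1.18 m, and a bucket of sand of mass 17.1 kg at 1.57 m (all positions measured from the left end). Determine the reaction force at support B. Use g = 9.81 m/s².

Sum moments about support A (its reaction then has zero moment arm).
Beam weight: 29.7 × 9.81 = 291.4 N down at 2.34 m → arm 1.28 m, τ = 291.4 × 1.28 = 373 N·m clockwise.
Sign: 27.8 × 9.81 = 272.7 N down at 3.95 m → arm 2.89 m, τ = 272.7 × 2.89 = 788.1 N·m clockwise.
Load: 42.7 × 9.81 = 418.9 N down at 1.18 m → arm 0.12 m, τ = 418.9 × 0.12 = 50.27 N·m clockwise.
Bucket of sand: 17.1 × 9.81 = 167.8 N down at 1.57 m → arm 0.51 m, τ = 167.8 × 0.51 = 85.58 N·m clockwise.
Net load moment about support A = 1297 N·m clockwise.
Reaction R at support B is upward at 4.28 m, arm 3.22 m → moment R × 3.22 counterclockwise.
For rotational equilibrium, R × 3.22 = 1297, so R = 403 N.

R_B ≈ 403 N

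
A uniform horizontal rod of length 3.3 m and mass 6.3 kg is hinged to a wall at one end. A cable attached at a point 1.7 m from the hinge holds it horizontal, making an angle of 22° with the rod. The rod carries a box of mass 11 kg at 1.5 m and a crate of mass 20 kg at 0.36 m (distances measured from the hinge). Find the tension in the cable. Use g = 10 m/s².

Taking torques about the hinge:
Beam weight: 6.3 × 10 = 63 N down at 1.65 m → arm 1.65 m, τ = 63 × 1.65 = 103.9 N·m clockwise.
Box: 11 × 10 = 110 N down at 1.5 m → arm 1.5 m, τ = 110 × 1.5 = 165 N·m clockwise.
Crate: 20 × 10 = 200 N down at 0.36 m → arm 0.36 m, τ = 200 × 0.36 = 72 N·m clockwise.
Total clockwise load moment = 340.9 N·m.
The cable tension T acts at 1.7 m; only its component perpendicular to the rod, T sinθ, produces torque. sin 22° = 0.3746.
For rotational equilibrium, T × 1.7 × 0.3746 = 340.9, so T = 340.9 / 0.6368 = 535 N.

T ≈ 535 N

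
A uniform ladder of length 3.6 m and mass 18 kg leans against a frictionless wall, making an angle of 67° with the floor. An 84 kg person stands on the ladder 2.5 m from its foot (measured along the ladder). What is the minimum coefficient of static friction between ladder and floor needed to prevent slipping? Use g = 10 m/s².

μ_min ≈ 0.28

About the foot of the ladder:
Ladder weight 18×10 = 180 N acts at 1.8 m along the ladder; its horizontal arm is 1.8·cos67° = 0.7033 m → τ = 126.6 N·m clockwise.
Person: 84×10 = 840 N at 2.5 m → arm 0.9768 m → τ = 820.5 N·m clockwise.
Wall normal N acts horizontally at the top; its moment arm is the height L sinθ = 3.6·sin67° = 3.314 m, counterclockwise.
Setting net torque to zero: N × 3.314 = 947.1 → N = 285.8 N.
ΣFx = 0 ⇒ f = N_wall = 285.8 N. ΣFy = 0 ⇒ N_floor = 1020 N.
μ_min = f / N_floor = 285.8 / 1020 = 0.28.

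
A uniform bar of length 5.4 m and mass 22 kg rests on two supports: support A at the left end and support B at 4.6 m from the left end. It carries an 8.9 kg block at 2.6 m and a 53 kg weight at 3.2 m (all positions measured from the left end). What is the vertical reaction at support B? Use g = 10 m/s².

Taking torques about support A:
Beam weight: 22 × 10 = 220 N down at 2.7 m → arm 2.7 m, τ = 220 × 2.7 = 594 N·m clockwise.
Block: 8.9 × 10 = 89 N down at 2.6 m → arm 2.6 m, τ = 89 × 2.6 = 231.4 N·m clockwise.
Weight: 53 × 10 = 530 N down at 3.2 m → arm 3.2 m, τ = 530 × 3.2 = 1696 N·m clockwise.
Net load moment about support A = 2521 N·m clockwise.
Reaction R at support B is upward at 4.6 m, arm 4.6 m → moment R × 4.6 counterclockwise.
For rotational equilibrium, R × 4.6 = 2521, so R = 548 N.

R_B ≈ 548 N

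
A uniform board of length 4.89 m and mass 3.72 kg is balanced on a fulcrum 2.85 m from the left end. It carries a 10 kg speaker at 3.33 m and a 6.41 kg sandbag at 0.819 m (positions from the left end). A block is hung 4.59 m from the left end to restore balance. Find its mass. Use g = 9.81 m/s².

m ≈ 5.59 kg

Sum moments about the fulcrum (at 2.85 m from the left end) (the support reaction has zero arm there).
Beam weight: 3.72 × 9.81 = 36.49 N down at 2.445 m → arm 0.405 m, τ = 36.49 × 0.405 = 14.78 N·m counterclockwise.
Speaker: 10 × 9.81 = 98.1 N down at 3.33 m → arm 0.48 m, τ = 98.1 × 0.48 = 47.09 N·m clockwise.
Sandbag: 6.41 × 9.81 = 62.88 N down at 0.819 m → arm 2.031 m, τ = 62.88 × 2.031 = 127.7 N·m counterclockwise.
Net moment of known loads = 95.39 N·m counterclockwise.
An unknown mass m at 4.59 m has arm 1.74 m; its moment is m·g·1.74 clockwise.
Στ = 0 ⇒ m × 9.81 × 1.74 = 95.39 ⇒ m = 95.39 / (9.81 × 1.74) = 5.59 kg.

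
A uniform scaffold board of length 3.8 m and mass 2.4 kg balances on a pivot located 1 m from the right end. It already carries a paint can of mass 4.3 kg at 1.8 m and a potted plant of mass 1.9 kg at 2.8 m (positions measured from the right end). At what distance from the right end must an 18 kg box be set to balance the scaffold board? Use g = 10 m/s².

Taking torques about the pivot (at 1 m from the right end):
Beam weight: 2.4 × 10 = 24 N down at 1.9 m → arm 0.9 m, τ = 24 × 0.9 = 21.6 N·m counterclockwise.
Paint can: 4.3 × 10 = 43 N down at 1.8 m → arm 0.8 m, τ = 43 × 0.8 = 34.4 N·m counterclockwise.
Potted plant: 1.9 × 10 = 19 N down at 2.8 m → arm 1.8 m, τ = 19 × 1.8 = 34.2 N·m counterclockwise.
Net moment of existing loads = 90.2 N·m counterclockwise.
The box weighs 18 × 10 = 180 N and must supply an equal clockwise moment, so its lever arm about the pivot is 90.2 / 180 = 0.501 m.
That puts it at 1 − 0.501 = 0.499 m from the right end.

x ≈ 0.499 m from the right end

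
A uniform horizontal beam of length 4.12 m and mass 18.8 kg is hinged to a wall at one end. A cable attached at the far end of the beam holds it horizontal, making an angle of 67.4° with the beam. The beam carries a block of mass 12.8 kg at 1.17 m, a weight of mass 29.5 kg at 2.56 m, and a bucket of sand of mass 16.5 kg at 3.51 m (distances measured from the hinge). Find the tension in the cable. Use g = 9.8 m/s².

T ≈ 482 N

About the hinge:
Beam weight: 18.8 × 9.8 = 184.2 N down at 2.06 m → arm 2.06 m, τ = 184.2 × 2.06 = 379.5 N·m clockwise.
Block: 12.8 × 9.8 = 125.4 N down at 1.17 m → arm 1.17 m, τ = 125.4 × 1.17 = 146.7 N·m clockwise.
Weight: 29.5 × 9.8 = 289.1 N down at 2.56 m → arm 2.56 m, τ = 289.1 × 2.56 = 740.1 N·m clockwise.
Bucket of sand: 16.5 × 9.8 = 161.7 N down at 3.51 m → arm 3.51 m, τ = 161.7 × 3.51 = 567.6 N·m clockwise.
Total clockwise load moment = 1834 N·m.
The cable tension T acts at 4.12 m; only its component perpendicular to the beam, T sinθ, produces torque. sin 67.4° = 0.9232.
Στ = 0 ⇒ T × 4.12 × 0.9232 = 1834 ⇒ T = 1834 / 3.804 = 482 N.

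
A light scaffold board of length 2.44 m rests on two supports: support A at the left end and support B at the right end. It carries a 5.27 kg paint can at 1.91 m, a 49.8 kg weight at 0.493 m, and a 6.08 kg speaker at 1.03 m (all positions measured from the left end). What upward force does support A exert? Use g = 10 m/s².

R_A ≈ 444 N

About support B:
Paint can: 5.27 × 10 = 52.7 N down at 1.91 m → arm 0.53 m, τ = 52.7 × 0.53 = 27.93 N·m counterclockwise.
Weight: 49.8 × 10 = 498 N down at 0.493 m → arm 1.947 m, τ = 498 × 1.947 = 969.6 N·m counterclockwise.
Speaker: 6.08 × 10 = 60.8 N down at 1.03 m → arm 1.41 m, τ = 60.8 × 1.41 = 85.73 N·m counterclockwise.
Net load moment about support B = 1083 N·m counterclockwise.
Reaction R at support A is upward at 0 m, arm 2.44 m → moment R × 2.44 clockwise.
Balancing moments: R × 2.44 = 1083, giving R = 444 N.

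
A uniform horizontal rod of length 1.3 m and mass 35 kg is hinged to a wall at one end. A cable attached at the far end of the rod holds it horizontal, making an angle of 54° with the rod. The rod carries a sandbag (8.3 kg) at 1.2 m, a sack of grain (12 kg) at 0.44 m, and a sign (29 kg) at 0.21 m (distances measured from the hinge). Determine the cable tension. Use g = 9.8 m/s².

T ≈ 411 N

Sum moments about the hinge (the unknown hinge reaction has zero arm there).
Beam weight: 35 × 9.8 = 343 N down at 0.65 m → arm 0.65 m, τ = 343 × 0.65 = 223 N·m clockwise.
Sandbag: 8.3 × 9.8 = 81.34 N down at 1.2 m → arm 1.2 m, τ = 81.34 × 1.2 = 97.61 N·m clockwise.
Sack of grain: 12 × 9.8 = 117.6 N down at 0.44 m → arm 0.44 m, τ = 117.6 × 0.44 = 51.74 N·m clockwise.
Sign: 29 × 9.8 = 284.2 N down at 0.21 m → arm 0.21 m, τ = 284.2 × 0.21 = 59.68 N·m clockwise.
Total clockwise load moment = 432 N·m.
The cable tension T acts at 1.3 m; only its component perpendicular to the rod, T sinθ, produces torque. sin 54° = 0.809.
Setting net torque to zero: T × 1.3 × 0.809 = 432 → T = 432 / 1.052 = 411 N.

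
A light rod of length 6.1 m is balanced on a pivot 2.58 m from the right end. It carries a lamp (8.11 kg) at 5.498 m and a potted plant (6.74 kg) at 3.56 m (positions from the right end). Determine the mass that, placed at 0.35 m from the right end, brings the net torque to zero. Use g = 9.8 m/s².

Sum moments about the pivot (at 2.58 m from the right end) (the support reaction has zero arm there).
Lamp: 8.11 × 9.8 = 79.48 N down at 5.498 m → arm 2.918 m, τ = 79.48 × 2.918 = 231.9 N·m counterclockwise.
Potted plant: 6.74 × 9.8 = 66.05 N down at 3.56 m → arm 0.98 m, τ = 66.05 × 0.98 = 64.73 N·m counterclockwise.
Net moment of known loads = 296.6 N·m counterclockwise.
An unknown mass m at 0.35 m has arm 2.23 m; its moment is m·g·2.23 clockwise.
Στ = 0 ⇒ m × 9.8 × 2.23 = 296.6 ⇒ m = 296.6 / (9.8 × 2.23) = 13.6 kg.

m ≈ 13.6 kg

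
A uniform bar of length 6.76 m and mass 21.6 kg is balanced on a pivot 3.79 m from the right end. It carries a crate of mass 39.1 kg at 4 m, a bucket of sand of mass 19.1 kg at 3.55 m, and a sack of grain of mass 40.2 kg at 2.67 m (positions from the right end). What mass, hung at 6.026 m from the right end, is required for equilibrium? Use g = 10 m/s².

m ≈ 22.5 kg

Taking torques about the pivot (at 3.79 m from the right end):
Beam weight: 21.6 × 10 = 216 N down at 3.38 m → arm 0.41 m, τ = 216 × 0.41 = 88.56 N·m clockwise.
Crate: 39.1 × 10 = 391 N down at 4 m → arm 0.21 m, τ = 391 × 0.21 = 82.11 N·m counterclockwise.
Bucket of sand: 19.1 × 10 = 191 N down at 3.55 m → arm 0.24 m, τ = 191 × 0.24 = 45.84 N·m clockwise.
Sack of grain: 40.2 × 10 = 402 N down at 2.67 m → arm 1.12 m, τ = 402 × 1.12 = 450.2 N·m clockwise.
Net moment of known loads = 502.5 N·m clockwise.
An unknown mass m at 6.026 m has arm 2.236 m; its moment is m·g·2.236 counterclockwise.
Στ = 0 ⇒ m × 10 × 2.236 = 502.5 ⇒ m = 502.5 / (10 × 2.236) = 22.5 kg.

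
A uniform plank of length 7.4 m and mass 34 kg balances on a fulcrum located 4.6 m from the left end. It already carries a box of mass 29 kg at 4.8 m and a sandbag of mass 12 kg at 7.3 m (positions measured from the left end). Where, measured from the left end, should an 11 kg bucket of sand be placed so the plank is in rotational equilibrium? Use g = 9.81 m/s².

x ≈ 3.91 m from the left end

Choose the fulcrum (at 4.6 m from the left end) as the axis so the support reaction has zero arm there.
Beam weight: 34 × 9.81 = 333.5 N down at 3.7 m → arm 0.9 m, τ = 333.5 × 0.9 = 300.2 N·m counterclockwise.
Box: 29 × 9.81 = 284.5 N down at 4.8 m → arm 0.2 m, τ = 284.5 × 0.2 = 56.9 N·m clockwise.
Sandbag: 12 × 9.81 = 117.7 N down at 7.3 m → arm 2.7 m, τ = 117.7 × 2.7 = 317.8 N·m clockwise.
Net moment of existing loads = 74.5 N·m clockwise.
The bucket of sand weighs 11 × 9.81 = 107.9 N and must supply an equal counterclockwise moment, so its lever arm about the fulcrum is 74.5 / 107.9 = 0.69 m.
That puts it at 4.6 − 0.69 = 3.91 m from the left end.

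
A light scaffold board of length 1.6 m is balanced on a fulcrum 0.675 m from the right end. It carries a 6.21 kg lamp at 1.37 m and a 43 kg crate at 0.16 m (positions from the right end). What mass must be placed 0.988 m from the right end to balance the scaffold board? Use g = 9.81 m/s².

m ≈ 57 kg

Take moments about the fulcrum (at 0.675 m from the right end).
Lamp: 6.21 × 9.81 = 60.92 N down at 1.37 m → arm 0.695 m, τ = 60.92 × 0.695 = 42.34 N·m counterclockwise.
Crate: 43 × 9.81 = 421.8 N down at 0.16 m → arm 0.515 m, τ = 421.8 × 0.515 = 217.2 N·m clockwise.
Net moment of known loads = 174.9 N·m clockwise.
An unknown mass m at 0.988 m has arm 0.313 m; its moment is m·g·0.313 counterclockwise.
Στ = 0 ⇒ m × 9.81 × 0.313 = 174.9 ⇒ m = 174.9 / (9.81 × 0.313) = 57 kg.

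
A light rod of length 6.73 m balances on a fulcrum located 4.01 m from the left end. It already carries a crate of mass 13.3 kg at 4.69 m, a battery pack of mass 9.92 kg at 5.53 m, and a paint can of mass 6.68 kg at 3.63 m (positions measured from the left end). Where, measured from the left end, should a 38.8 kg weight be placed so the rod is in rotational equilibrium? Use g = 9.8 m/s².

Sum moments about the fulcrum (at 4.01 m from the left end) (the support reaction has zero arm there).
Crate: 13.3 × 9.8 = 130.3 N down at 4.69 m → arm 0.68 m, τ = 130.3 × 0.68 = 88.6 N·m clockwise.
Battery pack: 9.92 × 9.8 = 97.22 N down at 5.53 m → arm 1.52 m, τ = 97.22 × 1.52 = 147.8 N·m clockwise.
Paint can: 6.68 × 9.8 = 65.46 N down at 3.63 m → arm 0.38 m, τ = 65.46 × 0.38 = 24.87 N·m counterclockwise.
Net moment of existing loads = 211.5 N·m clockwise.
The weight weighs 38.8 × 9.8 = 380.2 N and must supply an equal counterclockwise moment, so its lever arm about the fulcrum is 211.5 / 380.2 = 0.556 m.
That puts it at 4.01 − 0.556 = 3.45 m from the left end.

x ≈ 3.45 m from the left end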